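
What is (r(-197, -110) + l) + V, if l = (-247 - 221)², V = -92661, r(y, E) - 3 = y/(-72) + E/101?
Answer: 918945529/7272 ≈ 1.2637e+5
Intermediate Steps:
r(y, E) = 3 - y/72 + E/101 (r(y, E) = 3 + (y/(-72) + E/101) = 3 + (y*(-1/72) + E*(1/101)) = 3 + (-y/72 + E/101) = 3 - y/72 + E/101)
l = 219024 (l = (-468)² = 219024)
(r(-197, -110) + l) + V = ((3 - 1/72*(-197) + (1/101)*(-110)) + 219024) - 92661 = ((3 + 197/72 - 110/101) + 219024) - 92661 = (33793/7272 + 219024) - 92661 = 1592776321/7272 - 92661 = 918945529/7272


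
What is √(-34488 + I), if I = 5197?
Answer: I*√29291 ≈ 171.15*I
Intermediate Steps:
√(-34488 + I) = √(-34488 + 5197) = √(-29291) = I*√29291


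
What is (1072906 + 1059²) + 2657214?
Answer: 4851601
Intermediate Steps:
(1072906 + 1059²) + 2657214 = (1072906 + 1121481) + 2657214 = 2194387 + 2657214 = 4851601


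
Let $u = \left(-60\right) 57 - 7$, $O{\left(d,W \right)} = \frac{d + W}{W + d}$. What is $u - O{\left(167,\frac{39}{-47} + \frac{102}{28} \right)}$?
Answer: $-3428$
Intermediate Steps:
$O{\left(d,W \right)} = 1$ ($O{\left(d,W \right)} = \frac{W + d}{W + d} = 1$)
$u = -3427$ ($u = -3420 - 7 = -3427$)
$u - O{\left(167,\frac{39}{-47} + \frac{102}{28} \right)} = -3427 - 1 = -3428$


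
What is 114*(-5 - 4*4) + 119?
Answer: -2275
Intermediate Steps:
114*(-5 - 4*4) + 119 = 114*(-5 - 16) + 119 = 114*(-21) + 119 = -2394 + 119 = -2275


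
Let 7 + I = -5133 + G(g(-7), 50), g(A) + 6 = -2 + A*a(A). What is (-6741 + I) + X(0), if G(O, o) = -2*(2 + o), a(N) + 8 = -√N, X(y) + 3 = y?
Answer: -11988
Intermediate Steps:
X(y) = -3 + y
a(N) = -8 - √N
g(A) = -8 + A*(-8 - √A) (g(A) = -6 + (-2 + A*(-8 - √A)) = -8 + A*(-8 - √A))
G(O, o) = -4 - 2*o
I = -5244 (I = -7 + (-5133 + (-4 - 2*50)) = -7 + (-5133 + (-4 - 100)) = -7 + (-5133 - 104) = -7 - 5237 = -5244)
(-6741 + I) + X(0) = (-6741 - 5244) + (-3 + 0) = -11985 - 3 = -11988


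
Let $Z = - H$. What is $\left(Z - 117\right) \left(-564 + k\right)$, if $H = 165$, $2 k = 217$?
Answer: $128451$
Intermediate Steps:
$k = \frac{217}{2}$ ($k = \frac{1}{2} \cdot 217 = \frac{217}{2} \approx 108.5$)
$Z = -165$ ($Z = \left(-1\right) 165 = -165$)
$\left(Z - 117\right) \left(-564 + k\right) = \left(-165 - 117\right) \left(-564 + \frac{217}{2}\right) = \left(-282\right) \left(- \frac{911}{2}\right) = 128451$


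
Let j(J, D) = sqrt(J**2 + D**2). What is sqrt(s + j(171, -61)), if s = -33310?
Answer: sqrt(-33310 + sqrt(32962)) ≈ 182.01*I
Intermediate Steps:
j(J, D) = sqrt(D**2 + J**2)
sqrt(s + j(171, -61)) = sqrt(-33310 + sqrt((-61)**2 + 171**2)) = sqrt(-33310 + sqrt(3721 + 29241)) = sqrt(-33310 + sqrt(32962))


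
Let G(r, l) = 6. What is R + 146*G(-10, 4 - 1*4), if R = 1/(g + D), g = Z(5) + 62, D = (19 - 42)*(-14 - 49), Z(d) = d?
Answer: 1328017/1516 ≈ 876.00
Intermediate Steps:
D = 1449 (D = -23*(-63) = 1449)
g = 67 (g = 5 + 62 = 67)
R = 1/1516 (R = 1/(67 + 1449) = 1/1516 ≈ 0.00065963)
R + 146*G(-10, 4 - 1*4) = 1/1516 + 146*6 = 1/1516 + 876 = 1328017/1516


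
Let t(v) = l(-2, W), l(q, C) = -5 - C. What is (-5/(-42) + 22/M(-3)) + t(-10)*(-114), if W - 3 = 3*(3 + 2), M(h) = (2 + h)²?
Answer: 111053/42 ≈ 2644.1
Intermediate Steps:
W = 18 (W = 3 + 3*(3 + 2) = 3 + 3*5 = 3 + 15 = 18)
t(v) = -23 (t(v) = -5 - 1*18 = -5 - 18 = -23)
(-5/(-42) + 22/M(-3)) + t(-10)*(-114) = (-5/(-42) + 22/((2 - 3)²)) - 23*(-114) = (-5*(-1/42) + 22/((-1)²)) + 2622 = (5/42 + 22/1) + 2622 = (5/42 + 22*1) + 2622 = (5/42 + 22) + 2622 = 929/42 + 2622 = 111053/42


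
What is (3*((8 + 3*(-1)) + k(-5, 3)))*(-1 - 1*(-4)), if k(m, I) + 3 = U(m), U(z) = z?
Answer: -27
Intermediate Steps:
k(m, I) = -3 + m
(3*((8 + 3*(-1)) + k(-5, 3)))*(-1 - 1*(-4)) = (3*((8 + 3*(-1)) + (-3 - 5)))*(-1 - 1*(-4)) = (3*((8 - 3) - 8))*(-1 + 4) = (3*(5 - 8))*3 = (3*(-3))*3 = -9*3 = -27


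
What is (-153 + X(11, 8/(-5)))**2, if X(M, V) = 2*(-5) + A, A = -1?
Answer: 26896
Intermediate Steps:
X(M, V) = -11 (X(M, V) = 2*(-5) - 1 = -10 - 1 = -11)
(-153 + X(11, 8/(-5)))**2 = (-153 - 11)**2 = (-164)**2 = 26896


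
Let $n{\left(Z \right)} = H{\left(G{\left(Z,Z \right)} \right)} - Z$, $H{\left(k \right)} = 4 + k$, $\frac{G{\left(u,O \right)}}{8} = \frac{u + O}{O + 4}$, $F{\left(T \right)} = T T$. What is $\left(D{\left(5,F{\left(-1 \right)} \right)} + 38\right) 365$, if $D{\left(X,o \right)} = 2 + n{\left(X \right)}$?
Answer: $\frac{157315}{9} \approx 17479.0$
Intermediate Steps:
$F{\left(T \right)} = T^{2}$
$G{\left(u,O \right)} = \frac{8 \left(O + u\right)}{4 + O}$ ($G{\left(u,O \right)} = 8 \frac{u + O}{O + 4} = 8 \frac{O + u}{4 + O} = \frac{8 \left(O + u\right)}{4 + O}$)
$n{\left(Z \right)} = 4 - Z + \frac{16 Z}{4 + Z}$ ($n{\left(Z \right)} = \left(4 + \frac{8 \left(Z + Z\right)}{4 + Z}\right) - Z = \left(4 + \frac{8 \cdot 2 Z}{4 + Z}\right) - Z = \left(4 + \frac{16 Z}{4 + Z}\right) - Z = 4 - Z + \frac{16 Z}{4 + Z}$)
$D{\left(X,o \right)} = 2 + \frac{16 - X^{2} + 16 X}{4 + X}$
$\left(D{\left(5,F{\left(-1 \right)} \right)} + 38\right) 365 = \left(\frac{24 - 5^{2} + 18 \cdot 5}{4 + 5} + 38\right) 365 = \left(\frac{24 - 25 + 90}{9} + 38\right) 365 = \left(\frac{1}{9} \cdot 89 + 38\right) 365 = \left(\frac{89}{9} + 38\right) 365 = \frac{431}{9} \cdot 365 = \frac{157315}{9}$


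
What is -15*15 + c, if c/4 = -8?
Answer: -257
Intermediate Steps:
c = -32 (c = 4*(-8) = -32)
-15*15 + c = -15*15 - 32 = -225 - 32 = -257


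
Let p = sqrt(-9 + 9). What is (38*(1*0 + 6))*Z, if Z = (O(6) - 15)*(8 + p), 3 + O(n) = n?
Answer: -21888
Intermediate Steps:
O(n) = -3 + n
p = 0 (p = sqrt(0) = 0)
Z = -96 (Z = ((-3 + 6) - 15)*(8 + 0) = (3 - 15)*8 = -12*8 = -96)
(38*(1*0 + 6))*Z = (38*(1*0 + 6))*(-96) = (38*(0 + 6))*(-96) = (38*6)*(-96) = 228*(-96) = -21888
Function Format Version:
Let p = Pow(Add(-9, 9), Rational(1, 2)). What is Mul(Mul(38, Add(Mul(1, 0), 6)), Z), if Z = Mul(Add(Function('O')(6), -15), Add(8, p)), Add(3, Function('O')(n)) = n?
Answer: -21888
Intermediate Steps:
Function('O')(n) = Add(-3, n)
p = 0 (p = Pow(0, Rational(1, 2)) = 0)
Z = -96 (Z = Mul(Add(Add(-3, 6), -15), Add(8, 0)) = Mul(Add(3, -15), 8) = Mul(-12, 8) = -96)
Mul(Mul(38, Add(Mul(1, 0), 6)), Z) = Mul(Mul(38, Add(Mul(1, 0), 6)), -96) = Mul(Mul(38, Add(0, 6)), -96) = Mul(Mul(38, 6), -96) = Mul(228, -96) = -21888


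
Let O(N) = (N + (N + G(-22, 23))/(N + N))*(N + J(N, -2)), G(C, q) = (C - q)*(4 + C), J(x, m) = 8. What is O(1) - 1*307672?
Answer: -608027/2 ≈ -3.0401e+5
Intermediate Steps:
G(C, q) = (4 + C)*(C - q)
O(N) = (8 + N)*(N + (810 + N)/(2*N)) (O(N) = (N + (N + ((-22)² - 4*23 + 4*(-22) - 1*(-22)*23))/(N + N))*(N + 8) = (N + (N + (484 - 92 - 88 + 506))/((2*N)))*(8 + N) = (N + (N + 810)*(1/(2*N)))*(8 + N) = (N + (810 + N)*(1/(2*N)))*(8 + N) = (N + (810 + N)/(2*N))*(8 + N) = (8 + N)*(N + (810 + N)/(2*N)))
O(1) - 1*307672 = (409 + 1² + 3240/1 + (17/2)*1) - 1*307672 = (409 + 1 + 3240*1 + 17/2) - 307672 = (409 + 1 + 3240 + 17/2) - 307672 = 7317/2 - 307672 = -608027/2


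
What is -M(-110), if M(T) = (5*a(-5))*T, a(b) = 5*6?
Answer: 16500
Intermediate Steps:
a(b) = 30
M(T) = 150*T (M(T) = (5*30)*T = 150*T)
-M(-110) = -150*(-110) = -1*(-16500) = 16500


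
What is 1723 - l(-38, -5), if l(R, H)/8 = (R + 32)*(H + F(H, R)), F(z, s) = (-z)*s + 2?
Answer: -7541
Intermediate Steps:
F(z, s) = 2 - s*z (F(z, s) = -s*z + 2 = 2 - s*z)
l(R, H) = 8*(32 + R)*(2 + H - H*R) (l(R, H) = 8*((R + 32)*(H + (2 - R*H))) = 8*((32 + R)*(H + (2 - H*R))) = 8*((32 + R)*(2 + H - H*R)) = 8*(32 + R)*(2 + H - H*R))
1723 - l(-38, -5) = 1723 - (512 + 256*(-5) - 248*(-5)*(-38) - 8*(-38)*(-2 - 5*(-38))) = 1723 - (512 - 1280 - 47120 - 8*(-38)*(-2 + 190)) = 1723 - (512 - 1280 - 47120 - 8*(-38)*188) = 1723 - (512 - 1280 - 47120 + 57152) = 1723 - 1*9264 = 1723 - 9264 = -7541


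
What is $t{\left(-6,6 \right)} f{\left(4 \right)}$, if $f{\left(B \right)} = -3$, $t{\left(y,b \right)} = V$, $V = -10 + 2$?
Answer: $24$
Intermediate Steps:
$V = -8$
$t{\left(y,b \right)} = -8$
$t{\left(-6,6 \right)} f{\left(4 \right)} = \left(-8\right) \left(-3\right) = 24$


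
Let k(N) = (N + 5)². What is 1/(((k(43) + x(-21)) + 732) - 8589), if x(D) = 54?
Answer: -1/5499 ≈ -0.00018185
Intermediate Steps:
k(N) = (5 + N)²
1/(((k(43) + x(-21)) + 732) - 8589) = 1/((((5 + 43)² + 54) + 732) - 8589) = 1/(((48² + 54) + 732) - 8589) = 1/(((2304 + 54) + 732) - 8589) = 1/((2358 + 732) - 8589) = 1/(3090 - 8589) = 1/(-5499) = -1/5499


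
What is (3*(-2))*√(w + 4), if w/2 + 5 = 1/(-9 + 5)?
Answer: -3*I*√26 ≈ -15.297*I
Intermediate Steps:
w = -21/2 (w = -10 + 2/(-9 + 5) = -10 + 2/(-4) = -10 + 2*(-¼) = -10 - ½ = -21/2 ≈ -10.500)
(3*(-2))*√(w + 4) = (3*(-2))*√(-21/2 + 4) = -3*I*√26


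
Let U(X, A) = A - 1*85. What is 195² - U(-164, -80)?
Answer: 38190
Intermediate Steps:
U(X, A) = -85 + A (U(X, A) = A - 85 = -85 + A)
195² - U(-164, -80) = 195² - (-85 - 80) = 38025 - 1*(-165) = 38025 + 165 = 38190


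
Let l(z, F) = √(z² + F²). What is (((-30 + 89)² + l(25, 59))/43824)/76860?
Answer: 3481/3368312640 + √4106/3368312640 ≈ 1.0525e-6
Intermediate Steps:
l(z, F) = √(F² + z²)
(((-30 + 89)² + l(25, 59))/43824)/76860 = (((-30 + 89)² + √(59² + 25²))/43824)/76860 = ((59² + √(3481 + 625))*(1/43824))*(1/76860) = ((3481 + √4106)*(1/43824))*(1/76860) = (3481/43824 + √4106/43824)*(1/76860) = 3481/3368312640 + √4106/3368312640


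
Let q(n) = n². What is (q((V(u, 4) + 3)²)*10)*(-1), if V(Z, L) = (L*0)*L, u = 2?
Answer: -810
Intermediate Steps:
V(Z, L) = 0 (V(Z, L) = 0*L = 0)
(q((V(u, 4) + 3)²)*10)*(-1) = (((0 + 3)²)²*10)*(-1) = ((3²)²*10)*(-1) = (9²*10)*(-1) = (81*10)*(-1) = 810*(-1) = -810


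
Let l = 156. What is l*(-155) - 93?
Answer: -24273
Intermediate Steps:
l*(-155) - 93 = 156*(-155) - 93 = -24180 - 93 = -24273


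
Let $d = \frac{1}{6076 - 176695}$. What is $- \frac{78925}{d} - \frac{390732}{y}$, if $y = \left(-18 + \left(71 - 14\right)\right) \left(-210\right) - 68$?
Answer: $\frac{55601545985541}{4129} \approx 1.3466 \cdot 10^{10}$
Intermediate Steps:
$d = - \frac{1}{170619}$ ($d = \frac{1}{-170619} = - \frac{1}{170619} \approx -5.861 \cdot 10^{-6}$)
$y = -8258$ ($y = \left(-18 + \left(71 - 14\right)\right) \left(-210\right) - 68 = \left(-18 + 57\right) \left(-210\right) - 68 = 39 \left(-210\right) - 68 = -8190 - 68 = -8258$)
$- \frac{78925}{d} - \frac{390732}{y} = - \frac{78925}{- \frac{1}{170619}} - \frac{390732}{-8258} = \left(-78925\right) \left(-170619\right) - - \frac{195366}{4129} = 13466104575 + \frac{195366}{4129} = \frac{55601545985541}{4129}$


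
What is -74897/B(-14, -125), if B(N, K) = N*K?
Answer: -74897/1750 ≈ -42.798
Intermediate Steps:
B(N, K) = K*N
-74897/B(-14, -125) = -74897/((-125*(-14))) = -74897/1750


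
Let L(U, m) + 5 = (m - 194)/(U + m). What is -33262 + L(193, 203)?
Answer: -1463747/44 ≈ -33267.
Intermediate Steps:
L(U, m) = -5 + (-194 + m)/(U + m) (L(U, m) = -5 + (m - 194)/(U + m) = -5 + (-194 + m)/(U + m))
-33262 + L(193, 203) = -33262 + (-194 - 5*193 - 4*203)/(193 + 203) = -33262 + (-194 - 965 - 812)/396 = -33262 + (1/396)*(-1971) = -33262 - 219/44 = -1463747/44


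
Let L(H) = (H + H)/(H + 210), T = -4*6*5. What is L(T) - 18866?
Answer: -56606/3 ≈ -18869.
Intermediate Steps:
T = -120 (T = -24*5 = -120)
L(H) = 2*H/(210 + H) (L(H) = (2*H)/(210 + H) = 2*H/(210 + H))
L(T) - 18866 = 2*(-120)/(210 - 120) - 18866 = 2*(-120)/90 - 18866 = 2*(-120)*(1/90) - 18866 = -8/3 - 18866 = -56606/3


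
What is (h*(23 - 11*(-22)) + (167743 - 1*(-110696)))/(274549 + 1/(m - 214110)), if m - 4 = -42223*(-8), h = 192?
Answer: 40729515282/33955671223 ≈ 1.1995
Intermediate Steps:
m = 337788 (m = 4 - 42223*(-8) = 4 + 337784 = 337788)
(h*(23 - 11*(-22)) + (167743 - 1*(-110696)))/(274549 + 1/(m - 214110)) = (192*(23 - 11*(-22)) + (167743 - 1*(-110696)))/(274549 + 1/(337788 - 214110)) = (192*(23 + 242) + (167743 + 110696))/(274549 + 1/123678) = (192*265 + 278439)/(274549 + 1/123678) = (50880 + 278439)/(33955671223/123678) = 329319*(123678/33955671223) = 40729515282/33955671223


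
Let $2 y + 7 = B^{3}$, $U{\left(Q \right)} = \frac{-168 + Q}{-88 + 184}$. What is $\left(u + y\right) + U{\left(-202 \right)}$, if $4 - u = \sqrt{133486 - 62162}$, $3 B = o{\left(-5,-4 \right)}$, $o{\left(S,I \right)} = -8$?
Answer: $- \frac{5545}{432} - 2 \sqrt{17831} \approx -279.9$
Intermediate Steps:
$B = - \frac{8}{3}$ ($B = \frac{1}{3} \left(-8\right) = - \frac{8}{3} \approx -2.6667$)
$U{\left(Q \right)} = - \frac{7}{4} + \frac{Q}{96}$ ($U{\left(Q \right)} = \frac{-168 + Q}{96} = \left(-168 + Q\right) \frac{1}{96} = - \frac{7}{4} + \frac{Q}{96}$)
$y = - \frac{701}{54}$ ($y = - \frac{7}{2} + \frac{\left(- \frac{8}{3}\right)^{3}}{2} = - \frac{7}{2} + \frac{1}{2} \left(- \frac{512}{27}\right) = - \frac{7}{2} - \frac{256}{27} = - \frac{701}{54} \approx -12.981$)
$u = 4 - 2 \sqrt{17831}$ ($u = 4 - \sqrt{133486 - 62162} = 4 - \sqrt{71324} = 4 - 2 \sqrt{17831} \approx -263.07$)
$\left(u + y\right) + U{\left(-202 \right)} = \left(\left(4 - 2 \sqrt{17831}\right) - \frac{701}{54}\right) + \left(- \frac{7}{4} + \frac{1}{96} \left(-202\right)\right) = \left(- \frac{485}{54} - 2 \sqrt{17831}\right) - \frac{185}{48} = - \frac{5545}{432} - 2 \sqrt{17831}$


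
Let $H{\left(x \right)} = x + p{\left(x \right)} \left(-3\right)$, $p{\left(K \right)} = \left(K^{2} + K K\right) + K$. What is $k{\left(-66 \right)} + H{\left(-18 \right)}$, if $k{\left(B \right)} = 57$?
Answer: $-1851$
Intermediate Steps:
$p{\left(K \right)} = K + 2 K^{2}$ ($p{\left(K \right)} = \left(K^{2} + K^{2}\right) + K = 2 K^{2} + K = K + 2 K^{2}$)
$H{\left(x \right)} = x - 3 x \left(1 + 2 x\right)$ ($H{\left(x \right)} = x + x \left(1 + 2 x\right) \left(-3\right) = x - 3 x \left(1 + 2 x\right)$)
$k{\left(-66 \right)} + H{\left(-18 \right)} = 57 + 2 \left(-18\right) \left(-1 - -54\right) = 57 + 2 \left(-18\right) \left(-1 + 54\right) = 57 + 2 \left(-18\right) 53 = 57 - 1908 = -1851$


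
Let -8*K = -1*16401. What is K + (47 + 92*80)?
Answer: 75657/8 ≈ 9457.1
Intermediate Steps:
K = 16401/8 (K = -(-1)*16401/8 = -⅛*(-16401) = 16401/8 ≈ 2050.1)
K + (47 + 92*80) = 16401/8 + (47 + 92*80) = 16401/8 + (47 + 7360) = 16401/8 + 7407 = 75657/8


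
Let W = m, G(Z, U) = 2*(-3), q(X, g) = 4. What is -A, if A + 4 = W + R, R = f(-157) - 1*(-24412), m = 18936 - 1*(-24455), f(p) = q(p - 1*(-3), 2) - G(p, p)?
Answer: -67809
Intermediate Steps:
G(Z, U) = -6
f(p) = 10 (f(p) = 4 - 1*(-6) = 4 + 6 = 10)
m = 43391 (m = 18936 + 24455 = 43391)
W = 43391
R = 24422 (R = 10 - 1*(-24412) = 10 + 24412 = 24422)
A = 67809 (A = -4 + (43391 + 24422) = -4 + 67813 = 67809)
-A = -1*67809 = -67809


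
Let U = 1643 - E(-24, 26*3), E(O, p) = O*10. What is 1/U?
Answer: 1/1883 ≈ 0.00053107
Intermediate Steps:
E(O, p) = 10*O
U = 1883 (U = 1643 - 10*(-24) = 1643 - 1*(-240) = 1643 + 240 = 1883)
1/U = 1/1883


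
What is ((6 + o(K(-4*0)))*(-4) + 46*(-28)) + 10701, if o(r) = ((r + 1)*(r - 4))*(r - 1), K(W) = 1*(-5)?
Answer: 10253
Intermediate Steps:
K(W) = -5
o(r) = (1 + r)*(-1 + r)*(-4 + r) (o(r) = ((1 + r)*(-4 + r))*(-1 + r) = (1 + r)*(-1 + r)*(-4 + r))
((6 + o(K(-4*0)))*(-4) + 46*(-28)) + 10701 = ((6 + (4 + (-5)³ - 1*(-5) - 4*(-5)²))*(-4) + 46*(-28)) + 10701 = ((6 + (4 - 125 + 5 - 4*25))*(-4) - 1288) + 10701 = ((6 + (4 - 125 + 5 - 100))*(-4) - 1288) + 10701 = ((6 - 216)*(-4) - 1288) + 10701 = (-210*(-4) - 1288) + 10701 = (840 - 1288) + 10701 = -448 + 10701 = 10253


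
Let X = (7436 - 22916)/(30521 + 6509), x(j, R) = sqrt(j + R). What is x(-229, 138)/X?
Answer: -3703*I*sqrt(91)/1548 ≈ -22.819*I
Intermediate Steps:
x(j, R) = sqrt(R + j)
X = -1548/3703 (X = -15480/37030 = -15480*1/37030 = -1548/3703 ≈ -0.41804)
x(-229, 138)/X = sqrt(138 - 229)/(-1548/3703) = sqrt(-91)*(-3703/1548) = (I*sqrt(91))*(-3703/1548) = -3703*I*sqrt(91)/1548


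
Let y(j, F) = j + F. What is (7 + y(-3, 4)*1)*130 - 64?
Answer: 976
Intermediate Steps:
y(j, F) = F + j
(7 + y(-3, 4)*1)*130 - 64 = (7 + (4 - 3)*1)*130 - 64 = (7 + 1*1)*130 - 64 = (7 + 1)*130 - 64 = 8*130 - 64 = 1040 - 64 = 976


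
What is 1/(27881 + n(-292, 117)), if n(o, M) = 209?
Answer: 1/28090 ≈ 3.5600e-5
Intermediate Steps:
1/(27881 + n(-292, 117)) = 1/(27881 + 209) = 1/28090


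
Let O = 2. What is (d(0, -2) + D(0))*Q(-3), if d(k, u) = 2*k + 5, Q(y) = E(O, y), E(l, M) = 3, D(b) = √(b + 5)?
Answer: 15 + 3*√5 ≈ 21.708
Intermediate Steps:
D(b) = √(5 + b)
Q(y) = 3
d(k, u) = 5 + 2*k
(d(0, -2) + D(0))*Q(-3) = ((5 + 2*0) + √(5 + 0))*3 = ((5 + 0) + √5)*3 = (5 + √5)*3 = 15 + 3*√5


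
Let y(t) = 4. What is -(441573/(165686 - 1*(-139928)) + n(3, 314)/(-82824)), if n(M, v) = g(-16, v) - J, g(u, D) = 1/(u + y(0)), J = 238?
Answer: -219873622511/151873043616 ≈ -1.4477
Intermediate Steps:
g(u, D) = 1/(4 + u) (g(u, D) = 1/(u + 4) = 1/(4 + u))
n(M, v) = -2857/12 (n(M, v) = 1/(4 - 16) - 1*238 = 1/(-12) - 238 = -1/12 - 238 = -2857/12)
-(441573/(165686 - 1*(-139928)) + n(3, 314)/(-82824)) = -(441573/(165686 - 1*(-139928)) - 2857/12/(-82824)) = -(441573/(165686 + 139928) - 2857/12*(-1/82824)) = -(441573/305614 + 2857/993888) = -1*219873622511/151873043616 = -219873622511/151873043616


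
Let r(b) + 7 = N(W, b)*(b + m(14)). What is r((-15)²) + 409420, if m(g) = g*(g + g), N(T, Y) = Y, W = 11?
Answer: 548238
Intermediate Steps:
m(g) = 2*g² (m(g) = g*(2*g) = 2*g²)
r(b) = -7 + b*(392 + b) (r(b) = -7 + b*(b + 2*14²) = -7 + b*(b + 2*196) = -7 + b*(b + 392) = -7 + b*(392 + b))
r((-15)²) + 409420 = (-7 + ((-15)²)² + 392*(-15)²) + 409420 = (-7 + 225² + 392*225) + 409420 = (-7 + 50625 + 88200) + 409420 = 138818 + 409420 = 548238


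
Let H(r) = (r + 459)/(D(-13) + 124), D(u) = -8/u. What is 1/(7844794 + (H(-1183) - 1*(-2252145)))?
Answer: 405/4089257942 ≈ 9.9040e-8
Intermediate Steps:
H(r) = 221/60 + 13*r/1620 (H(r) = (r + 459)/(-8/(-13) + 124) = (459 + r)/(-8*(-1/13) + 124) = (459 + r)/(8/13 + 124) = (459 + r)/(1620/13) = (459 + r)*(13/1620) = 221/60 + 13*r/1620)
1/(7844794 + (H(-1183) - 1*(-2252145))) = 1/(7844794 + ((221/60 + (13/1620)*(-1183)) - 1*(-2252145))) = 1/(7844794 + ((221/60 - 15379/1620) + 2252145)) = 1/(7844794 + (-2353/405 + 2252145)) = 1/(7844794 + 912116372/405) = 1/(4089257942/405) = 405/4089257942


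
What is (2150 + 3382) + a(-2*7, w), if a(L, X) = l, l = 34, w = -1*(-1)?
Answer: 5566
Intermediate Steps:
w = 1
a(L, X) = 34
(2150 + 3382) + a(-2*7, w) = (2150 + 3382) + 34 = 5532 + 34 = 5566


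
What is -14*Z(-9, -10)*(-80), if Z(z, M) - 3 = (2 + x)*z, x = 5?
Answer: -67200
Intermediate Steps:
Z(z, M) = 3 + 7*z (Z(z, M) = 3 + (2 + 5)*z = 3 + 7*z)
-14*Z(-9, -10)*(-80) = -14*(3 + 7*(-9))*(-80) = -14*(3 - 63)*(-80) = -14*(-60)*(-80) = 840*(-80) = -67200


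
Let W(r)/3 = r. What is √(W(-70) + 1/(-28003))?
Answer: I*√164675309893/28003 ≈ 14.491*I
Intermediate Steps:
W(r) = 3*r
√(W(-70) + 1/(-28003)) = √(3*(-70) + 1/(-28003)) = √(-210 - 1/28003) = √(-5880631/28003) = I*√164675309893/28003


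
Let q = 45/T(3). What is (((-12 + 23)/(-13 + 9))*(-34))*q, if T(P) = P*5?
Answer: 561/2 ≈ 280.50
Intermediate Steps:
T(P) = 5*P
q = 3 (q = 45/((5*3)) = 45/15 = 45*(1/15) = 3)
(((-12 + 23)/(-13 + 9))*(-34))*q = (((-12 + 23)/(-13 + 9))*(-34))*3 = ((11/(-4))*(-34))*3 = ((11*(-1/4))*(-34))*3 = -11/4*(-34)*3 = (187/2)*3 = 561/2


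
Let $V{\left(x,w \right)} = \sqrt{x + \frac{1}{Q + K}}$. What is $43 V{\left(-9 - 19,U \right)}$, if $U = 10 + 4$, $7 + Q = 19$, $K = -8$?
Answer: $\frac{43 i \sqrt{111}}{2} \approx 226.52 i$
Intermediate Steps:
$Q = 12$ ($Q = -7 + 19 = 12$)
$U = 14$
$V{\left(x,w \right)} = \sqrt{\frac{1}{4} + x}$ ($V{\left(x,w \right)} = \sqrt{x + \frac{1}{12 - 8}} = \sqrt{x + \frac{1}{4}} = \sqrt{\frac{1}{4} + x}$)
$43 V{\left(-9 - 19,U \right)} = 43 \frac{\sqrt{1 + 4 \left(-9 - 19\right)}}{2} = 43 \frac{\sqrt{1 + 4 \left(-28\right)}}{2} = 43 \frac{\sqrt{1 - 112}}{2} = 43 \frac{\sqrt{-111}}{2} = 43 \frac{i \sqrt{111}}{2} = \frac{43 i \sqrt{111}}{2}$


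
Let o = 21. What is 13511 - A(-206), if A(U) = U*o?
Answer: 17837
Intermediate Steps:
A(U) = 21*U (A(U) = U*21 = 21*U)
13511 - A(-206) = 13511 - 21*(-206) = 13511 - 1*(-4326) = 13511 + 4326 = 17837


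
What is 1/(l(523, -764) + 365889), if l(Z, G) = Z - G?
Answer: 1/367176 ≈ 2.7235e-6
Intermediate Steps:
1/(l(523, -764) + 365889) = 1/((523 - 1*(-764)) + 365889) = 1/((523 + 764) + 365889) = 1/(1287 + 365889) = 1/367176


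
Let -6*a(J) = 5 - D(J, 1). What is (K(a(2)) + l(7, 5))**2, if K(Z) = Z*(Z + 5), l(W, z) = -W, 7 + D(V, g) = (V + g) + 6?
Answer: 1369/16 ≈ 85.563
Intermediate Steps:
D(V, g) = -1 + V + g (D(V, g) = -7 + ((V + g) + 6) = -7 + (6 + V + g) = -1 + V + g)
a(J) = -5/6 + J/6 (a(J) = -(5 - (-1 + J + 1))/6 = -(5 - J)/6 = -5/6 + J/6)
K(Z) = Z*(5 + Z)
(K(a(2)) + l(7, 5))**2 = ((-5/6 + (1/6)*2)*(5 + (-5/6 + (1/6)*2)) - 1*7)**2 = ((-5/6 + 1/3)*(5 + (-5/6 + 1/3)) - 7)**2 = (-(5 - 1/2)/2 - 7)**2 = (-1/2*9/2 - 7)**2 = (-9/4 - 7)**2 = (-37/4)**2 = 1369/16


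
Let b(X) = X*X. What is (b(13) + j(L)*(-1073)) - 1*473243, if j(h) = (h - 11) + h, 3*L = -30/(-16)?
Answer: -1850449/4 ≈ -4.6261e+5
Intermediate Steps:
b(X) = X²
L = 5/8 (L = (-30/(-16))/3 = (-30*(-1/16))/3 = (⅓)*(15/8) = 5/8 ≈ 0.62500)
j(h) = -11 + 2*h (j(h) = (-11 + h) + h = -11 + 2*h)
(b(13) + j(L)*(-1073)) - 1*473243 = (13² + (-11 + 2*(5/8))*(-1073)) - 1*473243 = (169 + (-11 + 5/4)*(-1073)) - 473243 = (169 - 39/4*(-1073)) - 473243 = (169 + 41847/4) - 473243 = 42523/4 - 473243 = -1850449/4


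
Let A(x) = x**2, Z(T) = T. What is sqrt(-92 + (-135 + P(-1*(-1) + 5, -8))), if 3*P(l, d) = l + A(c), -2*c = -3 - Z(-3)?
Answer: 15*I ≈ 15.0*I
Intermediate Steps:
c = 0 (c = -(-3 - 1*(-3))/2 = -(-3 + 3)/2 = -1/2*0 = 0)
P(l, d) = l/3 (P(l, d) = (l + 0**2)/3 = (l + 0)/3 = l/3)
sqrt(-92 + (-135 + P(-1*(-1) + 5, -8))) = sqrt(-92 + (-135 + (-1*(-1) + 5)/3)) = sqrt(-92 + (-135 + (1 + 5)/3)) = sqrt(-92 + (-135 + (1/3)*6)) = sqrt(-92 + (-135 + 2)) = sqrt(-92 - 133) = sqrt(-225) = 15*I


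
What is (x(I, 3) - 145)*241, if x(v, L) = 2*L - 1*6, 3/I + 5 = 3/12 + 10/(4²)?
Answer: -34945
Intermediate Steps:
I = -8/11 (I = 3/(-5 + (3/12 + 10/(4²))) = 3/(-5 + (3*(1/12) + 10/16)) = 3/(-5 + (¼ + 10*(1/16))) = 3/(-5 + (¼ + 5/8)) = 3/(-5 + 7/8) = 3/(-33/8) = 3*(-8/33) = -8/11 ≈ -0.72727)
x(v, L) = -6 + 2*L (x(v, L) = 2*L - 6 = -6 + 2*L)
(x(I, 3) - 145)*241 = ((-6 + 2*3) - 145)*241 = ((-6 + 6) - 145)*241 = (0 - 145)*241 = -145*241 = -34945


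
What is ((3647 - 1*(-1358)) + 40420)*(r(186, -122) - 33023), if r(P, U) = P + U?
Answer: -1497162575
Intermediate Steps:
((3647 - 1*(-1358)) + 40420)*(r(186, -122) - 33023) = ((3647 - 1*(-1358)) + 40420)*((186 - 122) - 33023) = ((3647 + 1358) + 40420)*(64 - 33023) = (5005 + 40420)*(-32959) = 45425*(-32959) = -1497162575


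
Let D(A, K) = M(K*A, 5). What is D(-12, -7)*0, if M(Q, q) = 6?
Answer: 0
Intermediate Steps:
D(A, K) = 6
D(-12, -7)*0 = 6*0 = 0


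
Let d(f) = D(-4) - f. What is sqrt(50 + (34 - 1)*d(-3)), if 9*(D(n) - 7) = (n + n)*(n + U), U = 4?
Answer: 2*sqrt(95) ≈ 19.494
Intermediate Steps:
D(n) = 7 + 2*n*(4 + n)/9 (D(n) = 7 + ((n + n)*(n + 4))/9 = 7 + ((2*n)*(4 + n))/9 = 7 + (2*n*(4 + n))/9 = 7 + 2*n*(4 + n)/9)
d(f) = 7 - f (d(f) = (7 + (2/9)*(-4)**2 + (8/9)*(-4)) - f = (7 + (2/9)*16 - 32/9) - f = (7 + 32/9 - 32/9) - f = 7 - f)
sqrt(50 + (34 - 1)*d(-3)) = sqrt(50 + (34 - 1)*(7 - 1*(-3))) = sqrt(50 + 33*(7 + 3)) = sqrt(50 + 33*10) = sqrt(50 + 330) = sqrt(380) = 2*sqrt(95)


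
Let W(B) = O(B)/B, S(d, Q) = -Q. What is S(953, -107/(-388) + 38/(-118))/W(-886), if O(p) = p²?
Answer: -1059/20282312 ≈ -5.2213e-5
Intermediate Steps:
W(B) = B (W(B) = B²/B = B)
S(953, -107/(-388) + 38/(-118))/W(-886) = -(-107/(-388) + 38/(-118))/(-886) = -(-107*(-1/388) + 38*(-1/118))*(-1/886) = -(107/388 - 19/59)*(-1/886) = -1*(-1059/22892)*(-1/886) = (1059/22892)*(-1/886) = -1059/20282312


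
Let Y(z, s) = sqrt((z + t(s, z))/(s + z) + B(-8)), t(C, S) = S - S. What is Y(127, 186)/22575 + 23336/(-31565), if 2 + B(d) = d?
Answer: -23336/31565 + I*sqrt(939939)/7065975 ≈ -0.7393 + 0.00013721*I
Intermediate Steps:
t(C, S) = 0
B(d) = -2 + d
Y(z, s) = sqrt(-10 + z/(s + z)) (Y(z, s) = sqrt((z + 0)/(s + z) + (-2 - 8)) = sqrt(z/(s + z) - 10) = sqrt(-10 + z/(s + z)))
Y(127, 186)/22575 + 23336/(-31565) = sqrt((-10*186 - 9*127)/(186 + 127))/22575 + 23336/(-31565) = sqrt((-1860 - 1143)/313)*(1/22575) + 23336*(-1/31565) = sqrt((1/313)*(-3003))*(1/22575) - 23336/31565 = sqrt(-3003/313)*(1/22575) - 23336/31565 = (I*sqrt(939939)/313)*(1/22575) - 23336/31565 = I*sqrt(939939)/7065975 - 23336/31565 = -23336/31565 + I*sqrt(939939)/7065975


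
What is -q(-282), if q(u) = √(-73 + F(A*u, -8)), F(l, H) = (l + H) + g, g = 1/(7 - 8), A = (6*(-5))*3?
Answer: -√25298 ≈ -159.05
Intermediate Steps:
A = -90 (A = -30*3 = -90)
g = -1 (g = 1/(-1) = -1)
F(l, H) = -1 + H + l (F(l, H) = (l + H) - 1 = (H + l) - 1 = -1 + H + l)
q(u) = √(-82 - 90*u) (q(u) = √(-73 + (-1 - 8 - 90*u)) = √(-73 + (-9 - 90*u)) = √(-82 - 90*u))
-q(-282) = -√(-82 - 90*(-282)) = -√(-82 + 25380) = -√25298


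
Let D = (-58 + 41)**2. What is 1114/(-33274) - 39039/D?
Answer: -649652816/4808093 ≈ -135.12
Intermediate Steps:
D = 289 (D = (-17)**2 = 289)
1114/(-33274) - 39039/D = 1114/(-33274) - 39039/289 = 1114*(-1/33274) - 39039*1/289 = -557/16637 - 39039/289 = -649652816/4808093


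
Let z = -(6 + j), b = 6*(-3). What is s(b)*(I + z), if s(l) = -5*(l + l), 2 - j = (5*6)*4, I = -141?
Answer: -5220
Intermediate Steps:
b = -18
j = -118 (j = 2 - 5*6*4 = 2 - 30*4 = 2 - 1*120 = 2 - 120 = -118)
s(l) = -10*l
z = 112 (z = -(6 - 118) = -1*(-112) = 112)
s(b)*(I + z) = (-10*(-18))*(-141 + 112) = 180*(-29) = -5220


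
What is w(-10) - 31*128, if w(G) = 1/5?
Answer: -19839/5 ≈ -3967.8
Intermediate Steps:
w(G) = ⅕
w(-10) - 31*128 = ⅕ - 31*128 = ⅕ - 3968 = -19839/5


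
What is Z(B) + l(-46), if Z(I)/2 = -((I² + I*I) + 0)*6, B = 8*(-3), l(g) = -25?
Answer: -13849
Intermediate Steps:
B = -24
Z(I) = -24*I² (Z(I) = 2*(-((I² + I*I) + 0)*6) = 2*(-((I² + I²) + 0)*6) = 2*(-(2*I² + 0)*6) = 2*(-2*I²*6) = 2*(-12*I²) = -24*I²)
Z(B) + l(-46) = -24*(-24)² - 25 = -24*576 - 25 = -13824 - 25 = -13849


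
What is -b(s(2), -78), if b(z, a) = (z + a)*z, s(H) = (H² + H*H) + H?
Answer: 680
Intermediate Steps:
s(H) = H + 2*H² (s(H) = (H² + H²) + H = 2*H² + H = H + 2*H²)
b(z, a) = z*(a + z) (b(z, a) = (a + z)*z = z*(a + z))
-b(s(2), -78) = -2*(1 + 2*2)*(-78 + 2*(1 + 2*2)) = -2*(1 + 4)*(-78 + 2*(1 + 4)) = -2*5*(-78 + 2*5) = -10*(-78 + 10) = -10*(-68) = -1*(-680) = 680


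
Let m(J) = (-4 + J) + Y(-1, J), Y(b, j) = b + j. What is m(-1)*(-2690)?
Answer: 18830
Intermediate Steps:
m(J) = -5 + 2*J (m(J) = (-4 + J) + (-1 + J) = -5 + 2*J)
m(-1)*(-2690) = (-5 + 2*(-1))*(-2690) = (-5 - 2)*(-2690) = -7*(-2690) = 18830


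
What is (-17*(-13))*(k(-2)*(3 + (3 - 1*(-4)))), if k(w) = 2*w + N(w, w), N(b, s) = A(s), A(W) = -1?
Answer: -11050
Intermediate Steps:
N(b, s) = -1
k(w) = -1 + 2*w (k(w) = 2*w - 1 = -1 + 2*w)
(-17*(-13))*(k(-2)*(3 + (3 - 1*(-4)))) = (-17*(-13))*((-1 + 2*(-2))*(3 + (3 - 1*(-4)))) = 221*((-1 - 4)*(3 + (3 + 4))) = 221*(-5*(3 + 7)) = 221*(-5*10) = 221*(-50) = -11050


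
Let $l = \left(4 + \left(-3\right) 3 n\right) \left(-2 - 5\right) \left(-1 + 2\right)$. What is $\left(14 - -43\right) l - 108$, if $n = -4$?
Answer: $-16068$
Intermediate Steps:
$l = -280$ ($l = \left(4 + \left(-3\right) 3 \left(-4\right)\right) \left(-2 - 5\right) \left(-1 + 2\right) = \left(4 - -36\right) \left(\left(-7\right) 1\right) = \left(4 + 36\right) \left(-7\right) = 40 \left(-7\right) = -280$)
$\left(14 - -43\right) l - 108 = \left(14 - -43\right) \left(-280\right) - 108 = \left(14 + 43\right) \left(-280\right) - 108 = 57 \left(-280\right) - 108 = -15960 - 108 = -16068$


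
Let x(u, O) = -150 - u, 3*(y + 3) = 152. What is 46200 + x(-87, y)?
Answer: 46137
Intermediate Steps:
y = 143/3 (y = -3 + (⅓)*152 = -3 + 152/3 = 143/3 ≈ 47.667)
46200 + x(-87, y) = 46200 + (-150 - 1*(-87)) = 46200 + (-150 + 87) = 46200 - 63 = 46137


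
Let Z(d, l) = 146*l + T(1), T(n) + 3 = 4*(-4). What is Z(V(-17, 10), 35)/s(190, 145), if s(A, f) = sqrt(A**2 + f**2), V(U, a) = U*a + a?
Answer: 5091*sqrt(2285)/11425 ≈ 21.301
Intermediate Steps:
T(n) = -19 (T(n) = -3 + 4*(-4) = -3 - 16 = -19)
V(U, a) = a + U*a
Z(d, l) = -19 + 146*l (Z(d, l) = 146*l - 19 = -19 + 146*l)
Z(V(-17, 10), 35)/s(190, 145) = (-19 + 146*35)/(sqrt(190**2 + 145**2)) = (-19 + 5110)/(sqrt(36100 + 21025)) = 5091/(sqrt(57125)) = 5091/((5*sqrt(2285))) = 5091*(sqrt(2285)/11425) = 5091*sqrt(2285)/11425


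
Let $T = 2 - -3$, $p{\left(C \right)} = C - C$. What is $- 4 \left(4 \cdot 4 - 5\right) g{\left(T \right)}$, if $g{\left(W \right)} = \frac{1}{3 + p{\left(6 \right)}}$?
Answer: $- \frac{44}{3} \approx -14.667$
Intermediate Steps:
$p{\left(C \right)} = 0$
$T = 5$ ($T = 2 + 3 = 5$)
$g{\left(W \right)} = \frac{1}{3}$ ($g{\left(W \right)} = \frac{1}{3 + 0} = \frac{1}{3}$)
$- 4 \left(4 \cdot 4 - 5\right) g{\left(T \right)} = - 4 \left(4 \cdot 4 - 5\right) \frac{1}{3} = - 4 \left(16 - 5\right) \frac{1}{3} = \left(-4\right) 11 \cdot \frac{1}{3} = \left(-44\right) \frac{1}{3} = - \frac{44}{3}$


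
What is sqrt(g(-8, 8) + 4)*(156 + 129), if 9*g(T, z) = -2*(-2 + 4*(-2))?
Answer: 190*sqrt(14) ≈ 710.92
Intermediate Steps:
g(T, z) = 20/9 (g(T, z) = (-2*(-2 + 4*(-2)))/9 = (-2*(-2 - 8))/9 = (-2*(-10))/9 = (1/9)*20 = 20/9)
sqrt(g(-8, 8) + 4)*(156 + 129) = sqrt(20/9 + 4)*(156 + 129) = sqrt(56/9)*285 = (2*sqrt(14)/3)*285 = 190*sqrt(14)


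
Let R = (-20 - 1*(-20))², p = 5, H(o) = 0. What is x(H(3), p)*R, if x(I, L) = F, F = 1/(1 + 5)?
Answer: 0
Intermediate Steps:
F = ⅙ (F = 1/6 = ⅙ ≈ 0.16667)
x(I, L) = ⅙
R = 0 (R = (-20 + 20)² = 0² = 0)
x(H(3), p)*R = (⅙)*0 = 0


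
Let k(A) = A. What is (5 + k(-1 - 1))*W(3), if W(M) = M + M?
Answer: 18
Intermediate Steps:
W(M) = 2*M
(5 + k(-1 - 1))*W(3) = (5 + (-1 - 1))*(2*3) = (5 - 2)*6 = 3*6 = 18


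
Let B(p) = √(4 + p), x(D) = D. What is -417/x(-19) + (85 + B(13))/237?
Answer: 100444/4503 + √17/237 ≈ 22.323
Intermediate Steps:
-417/x(-19) + (85 + B(13))/237 = -417/(-19) + (85 + √(4 + 13))/237 = -417*(-1/19) + (85 + √17)*(1/237) = 417/19 + (85/237 + √17/237) = 100444/4503 + √17/237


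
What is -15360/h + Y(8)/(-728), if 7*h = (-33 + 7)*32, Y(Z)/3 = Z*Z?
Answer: 11736/91 ≈ 128.97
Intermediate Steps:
Y(Z) = 3*Z² (Y(Z) = 3*(Z*Z) = 3*Z²)
h = -832/7 (h = ((-33 + 7)*32)/7 = (-26*32)/7 = (⅐)*(-832) = -832/7 ≈ -118.86)
-15360/h + Y(8)/(-728) = -15360/(-832/7) + (3*8²)/(-728) = -15360*(-7/832) + (3*64)*(-1/728) = 1680/13 + 192*(-1/728) = 1680/13 - 24/91 = 11736/91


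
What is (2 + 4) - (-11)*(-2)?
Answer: -16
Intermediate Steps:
(2 + 4) - (-11)*(-2) = 6 - 11*2 = 6 - 22 = -16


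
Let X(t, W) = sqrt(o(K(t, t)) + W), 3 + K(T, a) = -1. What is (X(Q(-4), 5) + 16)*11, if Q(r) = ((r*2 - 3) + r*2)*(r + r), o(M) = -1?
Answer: 198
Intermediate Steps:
K(T, a) = -4 (K(T, a) = -3 - 1 = -4)
Q(r) = 2*r*(-3 + 4*r) (Q(r) = ((2*r - 3) + 2*r)*(2*r) = ((-3 + 2*r) + 2*r)*(2*r) = (-3 + 4*r)*(2*r) = 2*r*(-3 + 4*r))
X(t, W) = sqrt(-1 + W)
(X(Q(-4), 5) + 16)*11 = (sqrt(-1 + 5) + 16)*11 = (sqrt(4) + 16)*11 = (2 + 16)*11 = 18*11 = 198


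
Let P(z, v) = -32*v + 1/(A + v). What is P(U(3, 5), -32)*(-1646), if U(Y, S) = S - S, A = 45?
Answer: -21913198/13 ≈ -1.6856e+6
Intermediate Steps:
U(Y, S) = 0
P(z, v) = 1/(45 + v) - 32*v (P(z, v) = -32*v + 1/(45 + v) = 1/(45 + v) - 32*v)
P(U(3, 5), -32)*(-1646) = ((1 - 1440*(-32) - 32*(-32)²)/(45 - 32))*(-1646) = ((1 + 46080 - 32*1024)/13)*(-1646) = ((1 + 46080 - 32768)/13)*(-1646) = ((1/13)*13313)*(-1646) = (13313/13)*(-1646) = -21913198/13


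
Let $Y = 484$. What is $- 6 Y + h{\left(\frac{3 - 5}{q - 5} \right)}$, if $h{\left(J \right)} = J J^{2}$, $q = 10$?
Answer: $- \frac{363008}{125} \approx -2904.1$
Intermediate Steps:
$h{\left(J \right)} = J^{3}$
$- 6 Y + h{\left(\frac{3 - 5}{q - 5} \right)} = \left(-6\right) 484 + \left(\frac{3 - 5}{10 - 5}\right)^{3} = -2904 + \left(- \frac{2}{5}\right)^{3} = -2904 - \frac{8}{125} = - \frac{363008}{125}$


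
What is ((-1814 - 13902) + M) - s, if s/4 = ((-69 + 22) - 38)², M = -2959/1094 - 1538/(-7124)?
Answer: -43467644180/974207 ≈ -44619.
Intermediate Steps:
M = -2424668/974207 (M = -2959*1/1094 - 1538*(-1/7124) = -2959/1094 + 769/3562 = -2424668/974207 ≈ -2.4889)
s = 28900 (s = 4*((-69 + 22) - 38)² = 4*(-47 - 38)² = 4*(-85)² = 4*7225 = 28900)
((-1814 - 13902) + M) - s = ((-1814 - 13902) - 2424668/974207) - 1*28900 = (-15716 - 2424668/974207) - 28900 = -15313061880/974207 - 28900 = -43467644180/974207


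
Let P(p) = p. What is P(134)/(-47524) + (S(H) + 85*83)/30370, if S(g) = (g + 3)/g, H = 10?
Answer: 828185053/3608259700 ≈ 0.22952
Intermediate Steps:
S(g) = (3 + g)/g
P(134)/(-47524) + (S(H) + 85*83)/30370 = 134/(-47524) + ((3 + 10)/10 + 85*83)/30370 = 134*(-1/47524) + ((1/10)*13 + 7055)*(1/30370) = -67/23762 + (13/10 + 7055)*(1/30370) = -67/23762 + (70563/10)*(1/30370) = -67/23762 + 70563/303700 = 828185053/3608259700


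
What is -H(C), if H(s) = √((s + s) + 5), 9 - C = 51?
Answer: -I*√79 ≈ -8.8882*I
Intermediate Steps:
C = -42 (C = 9 - 1*51 = 9 - 51 = -42)
H(s) = √(5 + 2*s) (H(s) = √(2*s + 5) = √(5 + 2*s))
-H(C) = -√(5 + 2*(-42)) = -√(5 - 84) = -√(-79) = -I*√79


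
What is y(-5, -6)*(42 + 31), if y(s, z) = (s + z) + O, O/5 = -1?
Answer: -1168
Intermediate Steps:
O = -5 (O = 5*(-1) = -5)
y(s, z) = -5 + s + z (y(s, z) = (s + z) - 5 = -5 + s + z)
y(-5, -6)*(42 + 31) = (-5 - 5 - 6)*(42 + 31) = -16*73 = -1168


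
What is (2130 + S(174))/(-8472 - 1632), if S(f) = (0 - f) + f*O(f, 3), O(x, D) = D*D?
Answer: -587/1684 ≈ -0.34857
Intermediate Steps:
O(x, D) = D²
S(f) = 8*f (S(f) = (0 - f) + f*3² = -f + f*9 = -f + 9*f = 8*f)
(2130 + S(174))/(-8472 - 1632) = (2130 + 8*174)/(-8472 - 1632) = (2130 + 1392)/(-10104) = 3522*(-1/10104) = -587/1684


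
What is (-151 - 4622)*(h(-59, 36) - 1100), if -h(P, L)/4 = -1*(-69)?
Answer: 6567648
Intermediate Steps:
h(P, L) = -276 (h(P, L) = -(-4)*(-69) = -4*69 = -276)
(-151 - 4622)*(h(-59, 36) - 1100) = (-151 - 4622)*(-276 - 1100) = -4773*(-1376) = 6567648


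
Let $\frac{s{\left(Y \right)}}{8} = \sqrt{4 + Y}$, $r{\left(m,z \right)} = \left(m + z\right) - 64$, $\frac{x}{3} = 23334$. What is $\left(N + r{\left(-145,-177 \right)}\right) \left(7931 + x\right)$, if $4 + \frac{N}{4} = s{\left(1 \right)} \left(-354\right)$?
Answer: $-31329066 - 882825024 \sqrt{5} \approx -2.0054 \cdot 10^{9}$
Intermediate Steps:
$x = 70002$ ($x = 3 \cdot 23334 = 70002$)
$r{\left(m,z \right)} = -64 + m + z$
$s{\left(Y \right)} = 8 \sqrt{4 + Y}$
$N = -16 - 11328 \sqrt{5}$ ($N = -16 + 4 \cdot 8 \sqrt{4 + 1} \left(-354\right) = -16 + 4 \cdot 8 \sqrt{5} \left(-354\right) = -16 + 4 \left(- 2832 \sqrt{5}\right) = -16 - 11328 \sqrt{5} \approx -25346.0$)
$\left(N + r{\left(-145,-177 \right)}\right) \left(7931 + x\right) = \left(\left(-16 - 11328 \sqrt{5}\right) - 386\right) \left(7931 + 70002\right) = \left(\left(-16 - 11328 \sqrt{5}\right) - 386\right) 77933 = \left(-402 - 11328 \sqrt{5}\right) 77933 = -31329066 - 882825024 \sqrt{5}$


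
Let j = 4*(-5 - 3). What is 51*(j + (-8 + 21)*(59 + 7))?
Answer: 42126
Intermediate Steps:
j = -32 (j = 4*(-8) = -32)
51*(j + (-8 + 21)*(59 + 7)) = 51*(-32 + (-8 + 21)*(59 + 7)) = 51*(-32 + 13*66) = 51*(-32 + 858) = 51*826 = 42126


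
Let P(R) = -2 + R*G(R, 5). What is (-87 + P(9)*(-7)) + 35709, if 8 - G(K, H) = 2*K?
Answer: 36266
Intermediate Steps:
G(K, H) = 8 - 2*K
P(R) = -2 + R*(8 - 2*R)
(-87 + P(9)*(-7)) + 35709 = (-87 + (-2 - 2*9*(-4 + 9))*(-7)) + 35709 = (-87 + (-2 - 2*9*5)*(-7)) + 35709 = (-87 + (-2 - 90)*(-7)) + 35709 = (-87 - 92*(-7)) + 35709 = (-87 + 644) + 35709 = 557 + 35709 = 36266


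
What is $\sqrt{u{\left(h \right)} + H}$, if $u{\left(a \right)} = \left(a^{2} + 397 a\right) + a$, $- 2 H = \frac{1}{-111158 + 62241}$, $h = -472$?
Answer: $\frac{\sqrt{334313057165802}}{97834} \approx 186.89$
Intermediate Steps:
$H = \frac{1}{97834}$ ($H = - \frac{1}{2 \left(-111158 + 62241\right)} = - \frac{1}{2 \left(-48917\right)} = \left(- \frac{1}{2}\right) \left(- \frac{1}{48917}\right) = \frac{1}{97834} \approx 1.0221 \cdot 10^{-5}$)
$u{\left(a \right)} = a^{2} + 398 a$
$\sqrt{u{\left(h \right)} + H} = \sqrt{- 472 \left(398 - 472\right) + \frac{1}{97834}} = \sqrt{\left(-472\right) \left(-74\right) + \frac{1}{97834}} = \sqrt{34928 + \frac{1}{97834}} = \sqrt{\frac{3417145953}{97834}} = \frac{\sqrt{334313057165802}}{97834}$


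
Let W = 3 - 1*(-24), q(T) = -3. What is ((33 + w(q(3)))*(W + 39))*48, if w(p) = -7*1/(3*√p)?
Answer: 104544 + 2464*I*√3 ≈ 1.0454e+5 + 4267.8*I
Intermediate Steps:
w(p) = -7/(3*√p)
W = 27 (W = 3 + 24 = 27)
((33 + w(q(3)))*(W + 39))*48 = ((33 - (-7)*I*√3/9)*(27 + 39))*48 = ((33 - (-7)*I*√3/9)*66)*48 = ((33 + 7*I*√3/9)*66)*48 = (2178 + 154*I*√3/3)*48 = 104544 + 2464*I*√3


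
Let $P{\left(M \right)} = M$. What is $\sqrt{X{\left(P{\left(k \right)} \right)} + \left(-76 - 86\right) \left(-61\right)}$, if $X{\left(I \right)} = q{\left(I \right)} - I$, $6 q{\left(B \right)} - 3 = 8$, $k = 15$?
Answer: $\frac{\sqrt{355278}}{6} \approx 99.342$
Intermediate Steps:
$q{\left(B \right)} = \frac{11}{6}$ ($q{\left(B \right)} = \frac{1}{2} + \frac{1}{6} \cdot 8 = \frac{1}{2} + \frac{4}{3} = \frac{11}{6}$)
$X{\left(I \right)} = \frac{11}{6} - I$
$\sqrt{X{\left(P{\left(k \right)} \right)} + \left(-76 - 86\right) \left(-61\right)} = \sqrt{\left(\frac{11}{6} - 15\right) + \left(-76 - 86\right) \left(-61\right)} = \sqrt{\left(\frac{11}{6} - 15\right) - -9882} = \sqrt{- \frac{79}{6} + 9882} = \sqrt{\frac{59213}{6}} = \frac{\sqrt{355278}}{6}$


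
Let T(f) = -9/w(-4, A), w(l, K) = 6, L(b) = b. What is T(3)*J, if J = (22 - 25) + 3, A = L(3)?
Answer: 0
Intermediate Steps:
A = 3
T(f) = -3/2 (T(f) = -9/6 = -9*⅙ = -3/2)
J = 0 (J = -3 + 3 = 0)
T(3)*J = -3/2*0 = 0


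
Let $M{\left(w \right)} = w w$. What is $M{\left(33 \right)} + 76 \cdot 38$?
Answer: $3977$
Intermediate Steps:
$M{\left(w \right)} = w^{2}$
$M{\left(33 \right)} + 76 \cdot 38 = 33^{2} + 76 \cdot 38 = 1089 + 2888 = 3977$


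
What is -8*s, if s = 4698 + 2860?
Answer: -60464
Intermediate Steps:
s = 7558
-8*s = -8*7558 = -60464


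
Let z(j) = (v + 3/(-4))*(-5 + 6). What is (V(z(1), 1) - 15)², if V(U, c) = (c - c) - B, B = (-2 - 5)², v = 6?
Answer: 4096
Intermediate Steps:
z(j) = 21/4 (z(j) = (6 + 3/(-4))*(-5 + 6) = (6 + 3*(-¼))*1 = (6 - ¾)*1 = (21/4)*1 = 21/4)
B = 49 (B = (-7)² = 49)
V(U, c) = -49 (V(U, c) = (c - c) - 1*49 = 0 - 49 = -49)
(V(z(1), 1) - 15)² = (-49 - 15)² = (-64)² = 4096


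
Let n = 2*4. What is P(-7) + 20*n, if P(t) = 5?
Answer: 165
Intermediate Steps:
n = 8
P(-7) + 20*n = 5 + 20*8 = 5 + 160 = 165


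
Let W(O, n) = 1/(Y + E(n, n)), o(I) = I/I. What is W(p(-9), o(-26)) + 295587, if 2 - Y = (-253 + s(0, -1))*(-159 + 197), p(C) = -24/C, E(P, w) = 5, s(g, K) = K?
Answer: 2855074834/9659 ≈ 2.9559e+5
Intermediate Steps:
Y = 9654 (Y = 2 - (-253 - 1)*(-159 + 197) = 2 - (-254)*38 = 2 - 1*(-9652) = 2 + 9652 = 9654)
o(I) = 1
W(O, n) = 1/9659 (W(O, n) = 1/(9654 + 5) = 1/9659)
W(p(-9), o(-26)) + 295587 = 1/9659 + 295587 = 2855074834/9659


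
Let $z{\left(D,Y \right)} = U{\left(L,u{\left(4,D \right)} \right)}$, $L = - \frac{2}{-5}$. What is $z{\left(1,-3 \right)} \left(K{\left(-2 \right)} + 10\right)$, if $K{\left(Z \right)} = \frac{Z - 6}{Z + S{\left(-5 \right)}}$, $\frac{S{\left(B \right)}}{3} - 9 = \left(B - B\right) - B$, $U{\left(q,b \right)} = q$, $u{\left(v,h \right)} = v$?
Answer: $\frac{98}{25} \approx 3.92$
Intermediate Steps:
$L = \frac{2}{5}$ ($L = \left(-2\right) \left(- \frac{1}{5}\right) = \frac{2}{5} \approx 0.4$)
$z{\left(D,Y \right)} = \frac{2}{5}$
$S{\left(B \right)} = 27 - 3 B$ ($S{\left(B \right)} = 27 + 3 \left(\left(B - B\right) - B\right) = 27 + 3 \left(0 - B\right) = 27 + 3 \left(- B\right) = 27 - 3 B$)
$K{\left(Z \right)} = \frac{-6 + Z}{42 + Z}$ ($K{\left(Z \right)} = \frac{Z - 6}{Z + \left(27 - -15\right)} = \frac{-6 + Z}{Z + \left(27 + 15\right)} = \frac{-6 + Z}{Z + 42} = \frac{-6 + Z}{42 + Z}$)
$z{\left(1,-3 \right)} \left(K{\left(-2 \right)} + 10\right) = \frac{2 \left(\frac{-6 - 2}{42 - 2} + 10\right)}{5} = \frac{2 \left(\frac{1}{40} \left(-8\right) + 10\right)}{5} = \frac{2 \left(- \frac{1}{5} + 10\right)}{5} = \frac{2}{5} \cdot \frac{49}{5} = \frac{98}{25}$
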